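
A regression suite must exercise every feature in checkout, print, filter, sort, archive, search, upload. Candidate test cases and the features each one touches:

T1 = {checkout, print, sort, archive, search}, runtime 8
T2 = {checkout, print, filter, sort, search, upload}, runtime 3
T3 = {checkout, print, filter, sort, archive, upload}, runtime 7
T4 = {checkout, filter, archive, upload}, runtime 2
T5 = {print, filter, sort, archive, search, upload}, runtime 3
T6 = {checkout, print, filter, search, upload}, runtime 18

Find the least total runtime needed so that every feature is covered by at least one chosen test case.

5

T2, T4 cover every feature at runtime 3 + 2 = 5.
Any cover uses at least 2 test cases; among all covering selections none totals below 5.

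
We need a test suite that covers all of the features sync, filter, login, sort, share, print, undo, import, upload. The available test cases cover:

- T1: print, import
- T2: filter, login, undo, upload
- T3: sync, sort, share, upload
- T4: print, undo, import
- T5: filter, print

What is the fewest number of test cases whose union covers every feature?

T1, T2, T3 together cover {sync, filter, login, sort, share, print, undo, import, upload} — every feature.
No 2 of the 5 test cases cover everything (all 10 pairs fall short), so 3 is minimum.

3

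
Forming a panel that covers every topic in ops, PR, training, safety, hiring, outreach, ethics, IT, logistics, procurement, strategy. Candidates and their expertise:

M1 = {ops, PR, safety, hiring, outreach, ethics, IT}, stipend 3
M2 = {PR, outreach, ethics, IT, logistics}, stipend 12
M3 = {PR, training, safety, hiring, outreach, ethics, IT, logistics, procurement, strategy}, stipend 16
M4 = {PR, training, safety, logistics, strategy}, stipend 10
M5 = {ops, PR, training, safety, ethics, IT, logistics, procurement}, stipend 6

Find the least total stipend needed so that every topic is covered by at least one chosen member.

M1, M3 cover every topic at stipend 3 + 16 = 19.
Any cover uses at least 2 members; among all covering selections none totals below 19.

19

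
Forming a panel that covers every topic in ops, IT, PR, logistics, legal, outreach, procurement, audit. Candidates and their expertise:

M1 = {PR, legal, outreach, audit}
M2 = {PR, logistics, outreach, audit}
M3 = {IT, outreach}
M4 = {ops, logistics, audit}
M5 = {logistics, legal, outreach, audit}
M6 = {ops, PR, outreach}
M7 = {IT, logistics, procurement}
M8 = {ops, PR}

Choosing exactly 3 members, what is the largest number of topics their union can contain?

Choosing M1, M4, M7 covers {ops, IT, PR, logistics, legal, outreach, procurement, audit} — 8 topics.
That is all 8 topics.

8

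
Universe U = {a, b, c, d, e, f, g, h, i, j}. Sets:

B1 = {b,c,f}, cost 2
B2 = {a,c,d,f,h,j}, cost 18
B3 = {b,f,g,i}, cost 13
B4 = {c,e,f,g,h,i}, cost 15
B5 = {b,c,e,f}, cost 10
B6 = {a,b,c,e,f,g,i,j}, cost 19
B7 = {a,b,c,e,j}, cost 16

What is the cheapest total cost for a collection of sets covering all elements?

35

B1, B2, B4 cover every element at cost 2 + 18 + 15 = 35.
Any cover uses at least 2 sets; among all covering selections none totals below 35.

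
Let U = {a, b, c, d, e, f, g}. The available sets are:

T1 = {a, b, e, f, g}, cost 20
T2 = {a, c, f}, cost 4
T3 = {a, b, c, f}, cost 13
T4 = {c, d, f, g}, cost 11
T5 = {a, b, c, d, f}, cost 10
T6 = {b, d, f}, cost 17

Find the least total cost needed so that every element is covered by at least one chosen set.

T1, T5 cover every element at cost 20 + 10 = 30.
Any cover uses at least 2 sets; among all covering selections none totals below 30.
Greedy by coverage-per-cost would pick T2, T5, T1 for 34 — worse than the optimum 30.

30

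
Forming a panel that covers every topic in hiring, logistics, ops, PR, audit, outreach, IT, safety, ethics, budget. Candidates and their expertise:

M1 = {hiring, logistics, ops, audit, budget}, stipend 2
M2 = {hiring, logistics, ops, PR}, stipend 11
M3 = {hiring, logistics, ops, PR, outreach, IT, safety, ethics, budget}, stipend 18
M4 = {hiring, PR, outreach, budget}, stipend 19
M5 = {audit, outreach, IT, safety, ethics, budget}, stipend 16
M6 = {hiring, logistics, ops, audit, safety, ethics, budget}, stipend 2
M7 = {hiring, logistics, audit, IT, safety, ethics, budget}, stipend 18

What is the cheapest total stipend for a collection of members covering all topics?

M1, M3 cover every topic at stipend 2 + 18 = 20.
Any cover uses at least 2 members; among all covering selections none totals below 20.

20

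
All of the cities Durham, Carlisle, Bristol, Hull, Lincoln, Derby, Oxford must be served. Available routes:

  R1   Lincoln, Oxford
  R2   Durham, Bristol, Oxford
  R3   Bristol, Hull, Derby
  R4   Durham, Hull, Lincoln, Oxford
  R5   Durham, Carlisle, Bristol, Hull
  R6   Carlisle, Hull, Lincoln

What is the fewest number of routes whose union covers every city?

R1, R3, R5 together cover {Durham, Carlisle, Bristol, Hull, Lincoln, Derby, Oxford} — every city.
No 2 of the 6 routes cover everything (all 15 pairs fall short), so 3 is minimum.

3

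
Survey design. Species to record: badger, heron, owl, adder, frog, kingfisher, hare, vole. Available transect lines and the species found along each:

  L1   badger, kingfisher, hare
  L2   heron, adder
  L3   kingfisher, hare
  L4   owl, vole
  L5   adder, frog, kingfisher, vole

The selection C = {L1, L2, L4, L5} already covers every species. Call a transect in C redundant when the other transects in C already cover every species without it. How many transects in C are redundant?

0

Drop L1: badger, hare uncovered — not redundant.
Drop L2: heron uncovered — not redundant.
Drop L4: owl uncovered — not redundant.
Drop L5: frog uncovered — not redundant.
None of the transects in C is redundant.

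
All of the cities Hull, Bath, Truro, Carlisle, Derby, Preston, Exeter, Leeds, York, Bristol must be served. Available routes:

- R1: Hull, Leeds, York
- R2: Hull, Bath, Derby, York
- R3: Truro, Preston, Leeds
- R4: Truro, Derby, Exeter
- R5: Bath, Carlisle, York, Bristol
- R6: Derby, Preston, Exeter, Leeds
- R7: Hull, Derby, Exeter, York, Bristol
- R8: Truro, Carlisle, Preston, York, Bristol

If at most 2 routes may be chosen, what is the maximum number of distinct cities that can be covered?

8

Choosing R2, R8 covers {Hull, Bath, Truro, Carlisle, Derby, Preston, York, Bristol} — 8 cities.
No choice of 2 routes does better; here Exeter, Leeds are left uncovered.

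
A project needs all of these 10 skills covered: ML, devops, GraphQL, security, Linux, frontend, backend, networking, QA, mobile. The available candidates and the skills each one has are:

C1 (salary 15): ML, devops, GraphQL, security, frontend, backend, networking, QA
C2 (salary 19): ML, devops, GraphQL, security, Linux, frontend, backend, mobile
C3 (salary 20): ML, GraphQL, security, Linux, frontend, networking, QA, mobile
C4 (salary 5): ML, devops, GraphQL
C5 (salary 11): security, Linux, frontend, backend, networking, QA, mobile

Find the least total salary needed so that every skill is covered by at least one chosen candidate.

C4, C5 cover every skill at salary 5 + 11 = 16.
Any cover uses at least 2 candidates; among all covering selections none totals below 16.

16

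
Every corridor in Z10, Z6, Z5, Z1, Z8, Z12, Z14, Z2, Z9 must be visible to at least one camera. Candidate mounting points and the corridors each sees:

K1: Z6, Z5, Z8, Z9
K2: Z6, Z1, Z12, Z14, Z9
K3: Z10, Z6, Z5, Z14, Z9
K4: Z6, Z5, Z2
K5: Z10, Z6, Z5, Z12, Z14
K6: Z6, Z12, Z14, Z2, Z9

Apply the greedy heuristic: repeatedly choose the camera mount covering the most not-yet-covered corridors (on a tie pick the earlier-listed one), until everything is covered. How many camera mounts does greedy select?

4

Pick 1: K2 covers 5 new corridors (Z6, Z1, Z12, Z14, Z9).
Pick 2: K1 covers 2 new corridors (Z5, Z8).
Pick 3: K3 covers 1 new corridors (Z10).
Pick 4: K4 covers 1 new corridors (Z2).
Greedy uses 4 camera mounts.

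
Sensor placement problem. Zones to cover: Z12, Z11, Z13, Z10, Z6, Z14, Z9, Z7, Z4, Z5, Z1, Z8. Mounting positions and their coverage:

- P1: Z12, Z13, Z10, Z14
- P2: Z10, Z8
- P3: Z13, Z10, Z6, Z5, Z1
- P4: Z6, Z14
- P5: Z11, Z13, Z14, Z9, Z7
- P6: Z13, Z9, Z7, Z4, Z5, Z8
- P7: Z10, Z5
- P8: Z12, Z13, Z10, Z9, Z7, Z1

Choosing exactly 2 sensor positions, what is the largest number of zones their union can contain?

9

Choosing P1, P6 covers {Z12, Z13, Z10, Z14, Z9, Z7, Z4, Z5, Z8} — 9 zones.
No choice of 2 sensor positions does better; here Z11, Z6, Z1 are left uncovered.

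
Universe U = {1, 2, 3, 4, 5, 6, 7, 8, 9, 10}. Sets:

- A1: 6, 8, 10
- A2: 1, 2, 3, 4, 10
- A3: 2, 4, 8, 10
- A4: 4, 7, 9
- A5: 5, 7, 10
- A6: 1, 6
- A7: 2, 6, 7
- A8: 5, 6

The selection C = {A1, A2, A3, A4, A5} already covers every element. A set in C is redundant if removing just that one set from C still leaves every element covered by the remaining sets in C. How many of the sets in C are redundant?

1

Drop A1: 6 uncovered — not redundant.
Drop A2: 1, 3 uncovered — not redundant.
Drop A3: the rest still cover every element — redundant.
Drop A4: 9 uncovered — not redundant.
Drop A5: 5 uncovered — not redundant.
1 redundant: A3.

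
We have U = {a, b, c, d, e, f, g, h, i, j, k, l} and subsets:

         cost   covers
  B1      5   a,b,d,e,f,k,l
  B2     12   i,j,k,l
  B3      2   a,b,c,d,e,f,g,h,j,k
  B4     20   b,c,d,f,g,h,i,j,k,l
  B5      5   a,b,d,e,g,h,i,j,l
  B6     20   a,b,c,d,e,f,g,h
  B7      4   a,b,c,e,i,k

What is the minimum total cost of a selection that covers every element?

7

B3, B5 cover every element at cost 2 + 5 = 7.
Any cover uses at least 2 sets; among all covering selections none totals below 7.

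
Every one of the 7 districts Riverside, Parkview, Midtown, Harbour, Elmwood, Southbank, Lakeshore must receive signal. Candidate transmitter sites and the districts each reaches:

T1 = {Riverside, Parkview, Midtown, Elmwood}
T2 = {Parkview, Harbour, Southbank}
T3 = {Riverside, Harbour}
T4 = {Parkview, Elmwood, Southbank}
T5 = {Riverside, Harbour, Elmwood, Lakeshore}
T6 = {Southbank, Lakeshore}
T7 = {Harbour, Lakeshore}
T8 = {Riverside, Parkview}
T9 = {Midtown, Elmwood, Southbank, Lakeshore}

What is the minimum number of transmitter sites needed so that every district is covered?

T1, T2, T5 together cover {Riverside, Parkview, Midtown, Harbour, Elmwood, Southbank, Lakeshore} — every district.
No 2 of the 9 transmitter sites cover everything (all 36 pairs fall short), so 3 is minimum.

3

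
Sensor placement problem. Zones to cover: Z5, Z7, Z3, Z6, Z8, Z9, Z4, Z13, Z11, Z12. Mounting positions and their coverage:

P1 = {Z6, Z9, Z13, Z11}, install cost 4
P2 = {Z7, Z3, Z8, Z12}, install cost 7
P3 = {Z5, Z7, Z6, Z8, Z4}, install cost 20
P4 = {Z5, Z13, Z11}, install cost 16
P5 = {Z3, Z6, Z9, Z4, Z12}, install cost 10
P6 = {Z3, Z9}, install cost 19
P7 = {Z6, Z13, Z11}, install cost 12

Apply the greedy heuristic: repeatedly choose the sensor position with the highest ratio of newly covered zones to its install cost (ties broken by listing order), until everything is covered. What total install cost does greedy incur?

Pick 1: P1 adds 4 new (Z6, Z9, Z13, Z11) at install cost 4 (ratio 4/4).
Pick 2: P2 adds 4 new (Z7, Z3, Z8, Z12) at install cost 7 (ratio 4/7).
Pick 3: P3 adds 2 new (Z5, Z4) at install cost 20 (ratio 2/20).
Greedy total install cost: 4 + 7 + 20 = 31.

31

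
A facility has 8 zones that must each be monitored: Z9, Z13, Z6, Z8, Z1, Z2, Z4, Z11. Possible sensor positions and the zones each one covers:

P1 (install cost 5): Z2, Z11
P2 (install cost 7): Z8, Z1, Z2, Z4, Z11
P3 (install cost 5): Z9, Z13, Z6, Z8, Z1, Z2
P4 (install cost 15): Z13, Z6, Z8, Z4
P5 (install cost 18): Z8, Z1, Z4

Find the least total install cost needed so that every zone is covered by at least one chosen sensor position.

P2, P3 cover every zone at install cost 7 + 5 = 12.
Any cover uses at least 2 sensor positions; among all covering selections none totals below 12.

12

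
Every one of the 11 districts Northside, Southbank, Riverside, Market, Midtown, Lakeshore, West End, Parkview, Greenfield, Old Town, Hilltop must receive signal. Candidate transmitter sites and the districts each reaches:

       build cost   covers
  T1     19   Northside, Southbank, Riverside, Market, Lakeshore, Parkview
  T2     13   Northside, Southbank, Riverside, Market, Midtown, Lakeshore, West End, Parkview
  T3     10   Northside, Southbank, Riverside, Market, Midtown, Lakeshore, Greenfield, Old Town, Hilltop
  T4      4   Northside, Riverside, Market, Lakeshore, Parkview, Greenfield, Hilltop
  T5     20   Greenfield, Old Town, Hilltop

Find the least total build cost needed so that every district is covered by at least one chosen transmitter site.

23

T2, T3 cover every district at build cost 13 + 10 = 23.
Any cover uses at least 2 transmitter sites; among all covering selections none totals below 23.
Greedy by coverage-per-build cost would pick T4, T3, T2 for 27 — worse than the optimum 23.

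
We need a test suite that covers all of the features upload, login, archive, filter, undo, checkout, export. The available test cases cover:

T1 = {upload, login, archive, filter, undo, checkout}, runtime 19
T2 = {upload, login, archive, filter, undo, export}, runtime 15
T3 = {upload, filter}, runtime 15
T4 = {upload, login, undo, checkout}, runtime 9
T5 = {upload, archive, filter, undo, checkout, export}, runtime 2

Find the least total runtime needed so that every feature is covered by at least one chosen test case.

T4, T5 cover every feature at runtime 9 + 2 = 11.
Any cover uses at least 2 test cases; among all covering selections none totals below 11.

11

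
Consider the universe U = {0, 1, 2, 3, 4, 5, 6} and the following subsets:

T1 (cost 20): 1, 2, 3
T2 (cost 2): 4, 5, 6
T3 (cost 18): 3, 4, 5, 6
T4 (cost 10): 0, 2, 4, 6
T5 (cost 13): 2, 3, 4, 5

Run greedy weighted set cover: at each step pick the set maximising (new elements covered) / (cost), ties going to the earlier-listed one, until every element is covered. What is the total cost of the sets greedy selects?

32

Pick 1: T2 adds 3 new (4, 5, 6) at cost 2 (ratio 3/2).
Pick 2: T4 adds 2 new (0, 2) at cost 10 (ratio 2/10).
Pick 3: T1 adds 2 new (1, 3) at cost 20 (ratio 2/20).
Greedy total cost: 2 + 10 + 20 = 32.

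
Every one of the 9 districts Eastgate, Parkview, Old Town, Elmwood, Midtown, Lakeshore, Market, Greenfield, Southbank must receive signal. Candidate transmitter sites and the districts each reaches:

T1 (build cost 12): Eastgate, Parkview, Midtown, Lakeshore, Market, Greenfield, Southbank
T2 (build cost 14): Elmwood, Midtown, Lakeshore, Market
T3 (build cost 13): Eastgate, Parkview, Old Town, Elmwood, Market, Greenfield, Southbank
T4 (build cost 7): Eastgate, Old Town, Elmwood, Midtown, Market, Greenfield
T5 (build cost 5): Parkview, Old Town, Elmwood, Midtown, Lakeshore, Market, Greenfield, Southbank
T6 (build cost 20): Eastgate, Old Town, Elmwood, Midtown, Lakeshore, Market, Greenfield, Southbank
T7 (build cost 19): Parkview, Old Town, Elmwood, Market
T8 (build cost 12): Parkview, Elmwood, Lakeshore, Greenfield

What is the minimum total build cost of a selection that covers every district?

12

T4, T5 cover every district at build cost 7 + 5 = 12.
Any cover uses at least 2 transmitter sites; among all covering selections none totals below 12.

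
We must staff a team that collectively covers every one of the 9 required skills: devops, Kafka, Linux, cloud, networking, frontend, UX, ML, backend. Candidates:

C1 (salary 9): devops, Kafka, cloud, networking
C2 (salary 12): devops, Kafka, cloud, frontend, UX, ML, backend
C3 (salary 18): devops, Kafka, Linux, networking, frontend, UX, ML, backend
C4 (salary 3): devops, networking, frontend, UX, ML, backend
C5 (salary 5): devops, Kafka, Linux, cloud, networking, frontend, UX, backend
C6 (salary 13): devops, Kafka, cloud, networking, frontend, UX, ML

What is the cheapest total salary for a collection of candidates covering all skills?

8

C4, C5 cover every skill at salary 3 + 5 = 8.
Any cover uses at least 2 candidates; among all covering selections none totals below 8.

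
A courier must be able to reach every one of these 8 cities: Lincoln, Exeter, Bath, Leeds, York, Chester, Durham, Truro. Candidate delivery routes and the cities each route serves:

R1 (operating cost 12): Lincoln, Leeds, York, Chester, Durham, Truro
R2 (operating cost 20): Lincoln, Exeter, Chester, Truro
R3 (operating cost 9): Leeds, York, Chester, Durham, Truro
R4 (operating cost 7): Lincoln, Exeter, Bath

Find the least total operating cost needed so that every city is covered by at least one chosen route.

R3, R4 cover every city at operating cost 9 + 7 = 16.
Any cover uses at least 2 routes; among all covering selections none totals below 16.

16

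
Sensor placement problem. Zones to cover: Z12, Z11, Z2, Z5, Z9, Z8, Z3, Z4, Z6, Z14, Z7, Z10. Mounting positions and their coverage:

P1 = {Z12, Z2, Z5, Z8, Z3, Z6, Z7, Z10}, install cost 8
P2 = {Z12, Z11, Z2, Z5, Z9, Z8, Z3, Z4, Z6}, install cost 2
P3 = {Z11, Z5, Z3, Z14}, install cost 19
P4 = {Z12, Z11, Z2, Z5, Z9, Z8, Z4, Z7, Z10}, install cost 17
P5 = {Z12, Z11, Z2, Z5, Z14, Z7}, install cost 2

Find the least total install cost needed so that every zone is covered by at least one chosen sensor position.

P1, P2, P5 cover every zone at install cost 8 + 2 + 2 = 12.
Any cover uses at least 3 sensor positions; among all covering selections none totals below 12.

12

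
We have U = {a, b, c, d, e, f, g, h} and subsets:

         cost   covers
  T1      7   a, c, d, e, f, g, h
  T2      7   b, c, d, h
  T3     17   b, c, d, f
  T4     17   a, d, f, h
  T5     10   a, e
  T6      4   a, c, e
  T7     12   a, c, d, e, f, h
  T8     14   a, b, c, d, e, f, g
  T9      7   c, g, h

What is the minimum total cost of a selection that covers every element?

14

T1, T2 cover every element at cost 7 + 7 = 14.
Any cover uses at least 2 sets; among all covering selections none totals below 14.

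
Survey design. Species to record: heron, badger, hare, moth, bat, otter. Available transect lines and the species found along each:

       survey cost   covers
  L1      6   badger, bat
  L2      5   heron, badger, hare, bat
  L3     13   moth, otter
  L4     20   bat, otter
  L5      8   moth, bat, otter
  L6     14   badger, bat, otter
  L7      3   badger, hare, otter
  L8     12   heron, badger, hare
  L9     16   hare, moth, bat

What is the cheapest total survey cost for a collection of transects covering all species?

L2, L5 cover every species at survey cost 5 + 8 = 13.
Any cover uses at least 2 transects; among all covering selections none totals below 13.

13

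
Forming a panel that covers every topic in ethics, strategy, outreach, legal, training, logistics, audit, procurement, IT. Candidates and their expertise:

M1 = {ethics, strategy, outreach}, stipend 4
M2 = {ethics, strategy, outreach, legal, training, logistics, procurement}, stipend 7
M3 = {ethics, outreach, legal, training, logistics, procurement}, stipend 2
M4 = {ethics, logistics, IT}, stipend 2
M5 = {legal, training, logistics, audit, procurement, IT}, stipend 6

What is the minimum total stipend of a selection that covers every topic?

M1, M5 cover every topic at stipend 4 + 6 = 10.
Any cover uses at least 2 members; among all covering selections none totals below 10.
Greedy by coverage-per-stipend would pick M3, M4, M1, M5 for 14 — worse than the optimum 10.

10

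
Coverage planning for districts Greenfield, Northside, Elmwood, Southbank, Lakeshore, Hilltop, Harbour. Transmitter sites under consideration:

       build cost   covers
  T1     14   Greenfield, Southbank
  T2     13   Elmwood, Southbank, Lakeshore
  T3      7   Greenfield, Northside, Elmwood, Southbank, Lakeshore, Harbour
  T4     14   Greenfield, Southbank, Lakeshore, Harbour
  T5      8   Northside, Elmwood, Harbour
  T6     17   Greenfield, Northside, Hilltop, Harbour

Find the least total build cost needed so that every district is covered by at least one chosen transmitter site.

T3, T6 cover every district at build cost 7 + 17 = 24.
Any cover uses at least 2 transmitter sites; among all covering selections none totals below 24.

24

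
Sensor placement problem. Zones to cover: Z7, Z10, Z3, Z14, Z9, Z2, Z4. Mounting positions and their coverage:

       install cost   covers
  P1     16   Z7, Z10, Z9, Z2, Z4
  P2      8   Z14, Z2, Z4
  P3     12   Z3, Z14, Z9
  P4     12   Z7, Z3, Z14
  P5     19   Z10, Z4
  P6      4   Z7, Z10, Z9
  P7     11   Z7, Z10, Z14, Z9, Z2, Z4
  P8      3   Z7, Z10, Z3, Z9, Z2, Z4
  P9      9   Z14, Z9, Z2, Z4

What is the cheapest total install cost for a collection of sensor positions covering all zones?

P2, P8 cover every zone at install cost 8 + 3 = 11.
Any cover uses at least 2 sensor positions; among all covering selections none totals below 11.

11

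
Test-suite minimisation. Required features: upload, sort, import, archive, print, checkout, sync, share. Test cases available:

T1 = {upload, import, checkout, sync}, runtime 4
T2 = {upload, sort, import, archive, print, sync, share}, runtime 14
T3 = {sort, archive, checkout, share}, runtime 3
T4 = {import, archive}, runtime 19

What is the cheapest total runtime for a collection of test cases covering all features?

T2, T3 cover every feature at runtime 14 + 3 = 17.
Any cover uses at least 2 test cases; among all covering selections none totals below 17.
Greedy by coverage-per-runtime would pick T3, T1, T2 for 21 — worse than the optimum 17.

17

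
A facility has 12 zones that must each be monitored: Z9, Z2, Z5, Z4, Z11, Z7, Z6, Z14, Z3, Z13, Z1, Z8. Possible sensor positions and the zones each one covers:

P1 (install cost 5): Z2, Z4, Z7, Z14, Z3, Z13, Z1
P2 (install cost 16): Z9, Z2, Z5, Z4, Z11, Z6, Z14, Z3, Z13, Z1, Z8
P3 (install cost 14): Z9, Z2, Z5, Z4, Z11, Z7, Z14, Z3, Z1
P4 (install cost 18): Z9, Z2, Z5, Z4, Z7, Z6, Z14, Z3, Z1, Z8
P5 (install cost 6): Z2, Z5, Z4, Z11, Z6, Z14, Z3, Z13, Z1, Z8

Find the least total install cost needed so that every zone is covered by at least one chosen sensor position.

P3, P5 cover every zone at install cost 14 + 6 = 20.
Any cover uses at least 2 sensor positions; among all covering selections none totals below 20.
Greedy by coverage-per-install cost would pick P5, P1, P3 for 25 — worse than the optimum 20.

20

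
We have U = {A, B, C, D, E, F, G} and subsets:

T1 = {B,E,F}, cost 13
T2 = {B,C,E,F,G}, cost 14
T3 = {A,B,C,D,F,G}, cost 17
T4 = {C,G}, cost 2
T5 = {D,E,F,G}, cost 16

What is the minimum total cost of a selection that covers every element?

T1, T3 cover every element at cost 13 + 17 = 30.
Any cover uses at least 2 sets; among all covering selections none totals below 30.

30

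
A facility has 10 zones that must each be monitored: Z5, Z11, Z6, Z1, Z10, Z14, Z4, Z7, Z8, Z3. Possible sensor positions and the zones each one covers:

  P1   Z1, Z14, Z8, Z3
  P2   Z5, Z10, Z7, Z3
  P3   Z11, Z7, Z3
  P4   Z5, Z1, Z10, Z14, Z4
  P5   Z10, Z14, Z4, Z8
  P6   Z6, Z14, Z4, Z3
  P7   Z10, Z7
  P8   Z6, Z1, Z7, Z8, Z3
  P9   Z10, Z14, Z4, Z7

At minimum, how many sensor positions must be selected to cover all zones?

P3, P4, P8 together cover {Z5, Z11, Z6, Z1, Z10, Z14, Z4, Z7, Z8, Z3} — every zone.
No 2 of the 9 sensor positions cover everything (all 36 pairs fall short), so 3 is minimum.

3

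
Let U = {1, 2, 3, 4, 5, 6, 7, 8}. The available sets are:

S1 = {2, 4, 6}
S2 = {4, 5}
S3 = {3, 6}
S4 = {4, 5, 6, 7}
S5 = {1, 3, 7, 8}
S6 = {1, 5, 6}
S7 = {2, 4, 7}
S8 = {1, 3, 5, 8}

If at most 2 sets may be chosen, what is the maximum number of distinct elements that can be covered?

Choosing S1, S5 covers {1, 2, 3, 4, 6, 7, 8} — 7 elements.
No choice of 2 sets does better; here 5 is left uncovered.

7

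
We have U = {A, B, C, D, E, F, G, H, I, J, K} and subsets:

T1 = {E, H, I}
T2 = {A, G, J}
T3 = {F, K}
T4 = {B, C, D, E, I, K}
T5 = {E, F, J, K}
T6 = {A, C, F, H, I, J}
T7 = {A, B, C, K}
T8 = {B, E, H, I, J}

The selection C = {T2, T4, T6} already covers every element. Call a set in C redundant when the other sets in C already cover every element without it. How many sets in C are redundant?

Drop T2: G uncovered — not redundant.
Drop T4: B, D, E, K uncovered — not redundant.
Drop T6: F, H uncovered — not redundant.
None of the sets in C is redundant.

0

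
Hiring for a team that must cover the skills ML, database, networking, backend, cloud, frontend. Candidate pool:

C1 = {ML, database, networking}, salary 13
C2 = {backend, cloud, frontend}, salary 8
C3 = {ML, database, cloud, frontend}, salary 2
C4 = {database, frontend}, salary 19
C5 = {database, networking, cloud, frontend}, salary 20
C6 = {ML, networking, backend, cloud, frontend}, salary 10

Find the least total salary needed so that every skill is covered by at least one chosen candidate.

C3, C6 cover every skill at salary 2 + 10 = 12.
Any cover uses at least 2 candidates; among all covering selections none totals below 12.

12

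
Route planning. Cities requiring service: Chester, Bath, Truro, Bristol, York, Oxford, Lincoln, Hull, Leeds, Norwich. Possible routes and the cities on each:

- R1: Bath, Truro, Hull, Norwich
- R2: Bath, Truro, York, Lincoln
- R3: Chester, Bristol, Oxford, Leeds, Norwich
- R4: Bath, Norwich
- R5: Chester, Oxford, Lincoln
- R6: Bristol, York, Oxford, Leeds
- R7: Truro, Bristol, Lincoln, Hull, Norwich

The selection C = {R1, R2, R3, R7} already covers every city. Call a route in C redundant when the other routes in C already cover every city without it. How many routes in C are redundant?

Drop R1: the rest still cover every city — redundant.
Drop R2: York uncovered — not redundant.
Drop R3: Chester, Oxford, Leeds uncovered — not redundant.
Drop R7: the rest still cover every city — redundant.
2 redundant: R1, R7.

2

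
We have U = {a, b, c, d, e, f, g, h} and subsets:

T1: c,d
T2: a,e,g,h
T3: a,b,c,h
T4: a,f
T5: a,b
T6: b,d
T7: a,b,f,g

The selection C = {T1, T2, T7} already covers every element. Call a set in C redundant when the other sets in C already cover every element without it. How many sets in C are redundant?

0

Drop T1: c, d uncovered — not redundant.
Drop T2: e, h uncovered — not redundant.
Drop T7: b, f uncovered — not redundant.
None of the sets in C is redundant.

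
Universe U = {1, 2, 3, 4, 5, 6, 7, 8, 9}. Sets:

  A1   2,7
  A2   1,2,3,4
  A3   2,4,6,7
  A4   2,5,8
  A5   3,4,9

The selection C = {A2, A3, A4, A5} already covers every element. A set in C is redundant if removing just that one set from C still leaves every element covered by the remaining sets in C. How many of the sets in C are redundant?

0

Drop A2: 1 uncovered — not redundant.
Drop A3: 6, 7 uncovered — not redundant.
Drop A4: 5, 8 uncovered — not redundant.
Drop A5: 9 uncovered — not redundant.
None of the sets in C is redundant.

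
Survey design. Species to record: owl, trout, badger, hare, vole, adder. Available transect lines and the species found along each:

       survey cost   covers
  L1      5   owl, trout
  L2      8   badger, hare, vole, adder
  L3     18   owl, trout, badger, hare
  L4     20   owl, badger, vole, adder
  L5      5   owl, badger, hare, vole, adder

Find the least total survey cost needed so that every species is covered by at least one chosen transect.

L1, L5 cover every species at survey cost 5 + 5 = 10.
Any cover uses at least 2 transects; among all covering selections none totals below 10.

10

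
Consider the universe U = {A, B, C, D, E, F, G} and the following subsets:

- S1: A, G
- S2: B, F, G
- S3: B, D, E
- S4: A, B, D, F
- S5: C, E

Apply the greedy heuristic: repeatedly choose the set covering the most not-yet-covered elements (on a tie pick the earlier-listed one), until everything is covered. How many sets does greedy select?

Pick 1: S4 covers 4 new elements (A, B, D, F).
Pick 2: S5 covers 2 new elements (C, E).
Pick 3: S1 covers 1 new elements (G).
Greedy uses 3 sets.

3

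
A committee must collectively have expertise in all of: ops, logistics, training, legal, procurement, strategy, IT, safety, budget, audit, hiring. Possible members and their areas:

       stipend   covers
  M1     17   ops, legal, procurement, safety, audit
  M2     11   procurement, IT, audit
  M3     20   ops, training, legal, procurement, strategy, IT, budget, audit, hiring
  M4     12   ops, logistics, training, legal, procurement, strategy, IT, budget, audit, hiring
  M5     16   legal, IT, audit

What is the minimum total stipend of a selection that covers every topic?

29

M1, M4 cover every topic at stipend 17 + 12 = 29.
Any cover uses at least 2 members; among all covering selections none totals below 29.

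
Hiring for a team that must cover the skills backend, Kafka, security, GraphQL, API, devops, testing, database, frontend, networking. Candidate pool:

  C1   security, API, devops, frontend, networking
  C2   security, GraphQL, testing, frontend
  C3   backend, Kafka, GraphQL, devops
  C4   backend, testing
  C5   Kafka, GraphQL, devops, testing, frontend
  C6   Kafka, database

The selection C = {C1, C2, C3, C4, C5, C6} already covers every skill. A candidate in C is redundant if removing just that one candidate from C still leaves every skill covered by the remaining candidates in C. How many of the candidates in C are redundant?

Drop C1: API, networking uncovered — not redundant.
Drop C2: the rest still cover every skill — redundant.
Drop C3: the rest still cover every skill — redundant.
Drop C4: the rest still cover every skill — redundant.
Drop C5: the rest still cover every skill — redundant.
Drop C6: database uncovered — not redundant.
4 redundant: C2, C3, C4, C5.

4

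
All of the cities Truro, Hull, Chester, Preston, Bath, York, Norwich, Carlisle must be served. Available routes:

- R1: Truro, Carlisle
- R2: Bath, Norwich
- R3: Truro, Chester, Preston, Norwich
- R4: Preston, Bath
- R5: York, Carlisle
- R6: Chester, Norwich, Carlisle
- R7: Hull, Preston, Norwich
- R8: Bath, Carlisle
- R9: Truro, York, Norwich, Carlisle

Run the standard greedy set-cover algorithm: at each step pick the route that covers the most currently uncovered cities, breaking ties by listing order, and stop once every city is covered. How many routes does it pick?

Pick 1: R3 covers 4 new cities (Truro, Chester, Preston, Norwich).
Pick 2: R5 covers 2 new cities (York, Carlisle).
Pick 3: R2 covers 1 new cities (Bath).
Pick 4: R7 covers 1 new cities (Hull).
Greedy uses 4 routes.

4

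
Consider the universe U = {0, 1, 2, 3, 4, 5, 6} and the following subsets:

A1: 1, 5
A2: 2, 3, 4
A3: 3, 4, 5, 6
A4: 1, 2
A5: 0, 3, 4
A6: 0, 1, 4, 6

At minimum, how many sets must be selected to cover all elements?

A1, A2, A6 together cover {0, 1, 2, 3, 4, 5, 6} — every element.
No 2 of the 6 sets cover everything (all 15 pairs fall short), so 3 is minimum.

3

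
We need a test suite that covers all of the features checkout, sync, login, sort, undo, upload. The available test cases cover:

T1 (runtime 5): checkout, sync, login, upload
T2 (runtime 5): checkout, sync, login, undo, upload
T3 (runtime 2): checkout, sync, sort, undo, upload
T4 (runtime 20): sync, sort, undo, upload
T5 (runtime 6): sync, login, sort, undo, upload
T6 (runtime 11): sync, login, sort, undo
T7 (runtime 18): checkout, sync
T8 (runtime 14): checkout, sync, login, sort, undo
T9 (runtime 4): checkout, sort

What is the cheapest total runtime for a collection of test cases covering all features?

7

T1, T3 cover every feature at runtime 5 + 2 = 7.
Any cover uses at least 2 test cases; among all covering selections none totals below 7.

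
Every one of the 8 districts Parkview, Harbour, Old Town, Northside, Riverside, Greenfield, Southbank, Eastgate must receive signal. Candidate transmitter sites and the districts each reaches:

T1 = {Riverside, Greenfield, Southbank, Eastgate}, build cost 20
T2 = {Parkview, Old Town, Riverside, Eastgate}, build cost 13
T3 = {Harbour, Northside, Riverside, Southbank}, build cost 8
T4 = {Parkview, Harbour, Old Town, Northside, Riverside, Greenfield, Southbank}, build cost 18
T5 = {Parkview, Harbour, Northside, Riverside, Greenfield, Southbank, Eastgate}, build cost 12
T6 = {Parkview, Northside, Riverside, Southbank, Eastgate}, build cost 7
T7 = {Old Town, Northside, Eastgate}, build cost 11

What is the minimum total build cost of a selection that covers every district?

T5, T7 cover every district at build cost 12 + 11 = 23.
Any cover uses at least 2 transmitter sites; among all covering selections none totals below 23.

23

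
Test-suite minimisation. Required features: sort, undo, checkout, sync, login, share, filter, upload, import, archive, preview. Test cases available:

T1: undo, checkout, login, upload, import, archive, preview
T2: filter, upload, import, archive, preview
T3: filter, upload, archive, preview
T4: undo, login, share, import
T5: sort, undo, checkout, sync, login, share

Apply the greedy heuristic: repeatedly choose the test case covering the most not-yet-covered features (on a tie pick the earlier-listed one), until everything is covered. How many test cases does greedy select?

3

Pick 1: T1 covers 7 new features (undo, checkout, login, upload, import, archive, preview).
Pick 2: T5 covers 3 new features (sort, sync, share).
Pick 3: T2 covers 1 new features (filter).
Greedy uses 3 test cases. (The true minimum is 2.)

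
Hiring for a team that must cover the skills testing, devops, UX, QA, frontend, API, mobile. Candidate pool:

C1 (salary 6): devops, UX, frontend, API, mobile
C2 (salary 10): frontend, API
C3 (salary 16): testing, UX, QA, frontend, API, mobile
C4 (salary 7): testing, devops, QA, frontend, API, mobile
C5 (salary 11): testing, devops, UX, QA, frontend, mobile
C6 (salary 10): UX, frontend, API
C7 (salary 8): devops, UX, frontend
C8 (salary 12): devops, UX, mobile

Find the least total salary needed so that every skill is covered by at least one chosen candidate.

C1, C4 cover every skill at salary 6 + 7 = 13.
Any cover uses at least 2 candidates; among all covering selections none totals below 13.

13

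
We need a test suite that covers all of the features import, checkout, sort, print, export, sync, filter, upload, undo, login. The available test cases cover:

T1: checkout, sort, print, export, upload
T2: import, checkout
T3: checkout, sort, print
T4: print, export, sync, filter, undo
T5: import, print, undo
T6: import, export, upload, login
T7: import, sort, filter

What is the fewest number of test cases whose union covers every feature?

3

T1, T4, T6 together cover {import, checkout, sort, print, export, sync, filter, upload, undo, login} — every feature.
No 2 of the 7 test cases cover everything (all 21 pairs fall short), so 3 is minimum.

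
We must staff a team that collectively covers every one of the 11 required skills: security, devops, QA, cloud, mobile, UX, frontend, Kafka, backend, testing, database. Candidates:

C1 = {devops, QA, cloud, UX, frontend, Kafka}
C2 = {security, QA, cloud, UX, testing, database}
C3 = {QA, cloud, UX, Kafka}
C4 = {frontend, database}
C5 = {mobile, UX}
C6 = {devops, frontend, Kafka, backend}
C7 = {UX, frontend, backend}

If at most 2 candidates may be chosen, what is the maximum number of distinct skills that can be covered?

Choosing C2, C6 covers {security, devops, QA, cloud, UX, frontend, Kafka, backend, testing, database} — 10 skills.
No choice of 2 candidates does better; here mobile is left uncovered.

10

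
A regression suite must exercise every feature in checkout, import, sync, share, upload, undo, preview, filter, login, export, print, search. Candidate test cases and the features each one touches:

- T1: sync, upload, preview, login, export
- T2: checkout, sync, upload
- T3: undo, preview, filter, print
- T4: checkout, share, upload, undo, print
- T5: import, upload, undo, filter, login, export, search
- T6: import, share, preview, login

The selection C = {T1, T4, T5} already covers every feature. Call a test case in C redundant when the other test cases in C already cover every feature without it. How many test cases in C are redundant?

0

Drop T1: sync, preview uncovered — not redundant.
Drop T4: checkout, share, print uncovered — not redundant.
Drop T5: import, filter, search uncovered — not redundant.
None of the test cases in C is redundant.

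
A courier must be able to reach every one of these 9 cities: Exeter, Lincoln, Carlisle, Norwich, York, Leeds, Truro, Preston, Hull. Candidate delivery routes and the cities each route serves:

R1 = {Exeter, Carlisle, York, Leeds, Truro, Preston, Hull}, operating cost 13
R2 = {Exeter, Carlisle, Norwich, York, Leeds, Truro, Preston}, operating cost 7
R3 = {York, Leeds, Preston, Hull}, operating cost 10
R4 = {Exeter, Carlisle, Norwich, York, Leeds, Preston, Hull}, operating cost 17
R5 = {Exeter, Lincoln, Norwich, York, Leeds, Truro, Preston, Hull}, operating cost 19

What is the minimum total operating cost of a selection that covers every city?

R2, R5 cover every city at operating cost 7 + 19 = 26.
Any cover uses at least 2 routes; among all covering selections none totals below 26.

26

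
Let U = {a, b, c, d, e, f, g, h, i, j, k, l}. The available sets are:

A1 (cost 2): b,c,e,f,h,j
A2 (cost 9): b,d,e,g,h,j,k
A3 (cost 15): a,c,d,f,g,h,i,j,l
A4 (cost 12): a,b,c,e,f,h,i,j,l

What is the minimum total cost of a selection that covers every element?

A2, A4 cover every element at cost 9 + 12 = 21.
Any cover uses at least 2 sets; among all covering selections none totals below 21.
Greedy by coverage-per-cost would pick A1, A2, A4 for 23 — worse than the optimum 21.

21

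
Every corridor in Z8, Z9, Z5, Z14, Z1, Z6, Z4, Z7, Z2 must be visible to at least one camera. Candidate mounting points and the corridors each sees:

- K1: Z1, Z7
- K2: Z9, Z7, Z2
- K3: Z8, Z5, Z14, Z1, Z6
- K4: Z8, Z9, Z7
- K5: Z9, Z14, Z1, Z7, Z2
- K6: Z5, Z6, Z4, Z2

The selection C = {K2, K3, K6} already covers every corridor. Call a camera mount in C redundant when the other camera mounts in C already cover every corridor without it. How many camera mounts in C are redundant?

0

Drop K2: Z9, Z7 uncovered — not redundant.
Drop K3: Z8, Z14, Z1 uncovered — not redundant.
Drop K6: Z4 uncovered — not redundant.
None of the camera mounts in C is redundant.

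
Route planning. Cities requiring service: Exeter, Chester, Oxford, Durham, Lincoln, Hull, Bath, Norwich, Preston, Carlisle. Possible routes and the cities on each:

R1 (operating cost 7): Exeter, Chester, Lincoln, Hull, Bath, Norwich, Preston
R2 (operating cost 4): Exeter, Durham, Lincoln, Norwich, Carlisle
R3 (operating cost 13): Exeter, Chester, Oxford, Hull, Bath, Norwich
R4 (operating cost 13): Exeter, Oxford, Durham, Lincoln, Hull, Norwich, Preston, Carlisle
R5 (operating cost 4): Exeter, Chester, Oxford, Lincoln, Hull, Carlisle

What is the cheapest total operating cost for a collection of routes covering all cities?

R1, R2, R5 cover every city at operating cost 7 + 4 + 4 = 15.
Any cover uses at least 2 routes; among all covering selections none totals below 15.

15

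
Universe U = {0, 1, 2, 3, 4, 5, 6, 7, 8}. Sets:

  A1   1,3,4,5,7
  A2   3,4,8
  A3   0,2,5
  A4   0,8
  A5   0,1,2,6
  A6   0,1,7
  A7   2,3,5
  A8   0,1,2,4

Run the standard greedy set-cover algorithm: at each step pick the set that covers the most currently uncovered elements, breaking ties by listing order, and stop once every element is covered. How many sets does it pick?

3

Pick 1: A1 covers 5 new elements (1, 3, 4, 5, 7).
Pick 2: A5 covers 3 new elements (0, 2, 6).
Pick 3: A2 covers 1 new elements (8).
Greedy uses 3 sets.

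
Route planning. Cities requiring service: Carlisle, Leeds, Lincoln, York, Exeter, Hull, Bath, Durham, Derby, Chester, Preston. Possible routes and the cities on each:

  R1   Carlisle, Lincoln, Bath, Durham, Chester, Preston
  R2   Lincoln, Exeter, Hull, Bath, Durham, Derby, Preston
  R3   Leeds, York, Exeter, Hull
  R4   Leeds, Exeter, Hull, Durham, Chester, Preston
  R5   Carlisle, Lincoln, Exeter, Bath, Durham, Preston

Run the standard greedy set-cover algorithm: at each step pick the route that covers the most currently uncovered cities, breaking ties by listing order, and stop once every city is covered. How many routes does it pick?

3

Pick 1: R2 covers 7 new cities (Lincoln, Exeter, Hull, Bath, Durham, Derby, Preston).
Pick 2: R1 covers 2 new cities (Carlisle, Chester).
Pick 3: R3 covers 2 new cities (Leeds, York).
Greedy uses 3 routes.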